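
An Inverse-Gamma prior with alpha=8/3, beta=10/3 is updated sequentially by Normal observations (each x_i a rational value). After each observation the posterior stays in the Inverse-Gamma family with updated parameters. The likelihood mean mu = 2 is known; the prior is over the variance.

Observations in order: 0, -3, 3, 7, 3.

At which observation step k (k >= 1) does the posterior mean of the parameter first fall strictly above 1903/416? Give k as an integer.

k = 2

obs 1: x=0 → posterior Inverse-Gamma(19/6, 16/3)
obs 2: x=-3 → posterior Inverse-Gamma(11/3, 107/6)
obs 3: x=3 → posterior Inverse-Gamma(25/6, 55/3)
obs 4: x=7 → posterior Inverse-Gamma(14/3, 185/6)
obs 5: x=3 → posterior Inverse-Gamma(31/6, 94/3)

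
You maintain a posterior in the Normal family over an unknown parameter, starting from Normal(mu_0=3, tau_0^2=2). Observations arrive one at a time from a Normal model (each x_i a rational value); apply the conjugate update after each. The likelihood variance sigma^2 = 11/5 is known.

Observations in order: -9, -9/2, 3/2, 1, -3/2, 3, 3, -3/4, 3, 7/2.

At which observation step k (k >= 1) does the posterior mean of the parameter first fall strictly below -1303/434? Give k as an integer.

obs 1: x=-9 → posterior Normal(-19/7, 22/21)
obs 2: x=-9/2 → posterior Normal(-102/31, 22/31)
obs 3: x=3/2 → posterior Normal(-87/41, 22/41)
obs 4: x=1 → posterior Normal(-77/51, 22/51)
obs 5: x=-3/2 → posterior Normal(-92/61, 22/61)
obs 6: x=3 → posterior Normal(-62/71, 22/71)
obs 7: x=3 → posterior Normal(-32/81, 22/81)
obs 8: x=-3/4 → posterior Normal(-79/182, 22/91)
obs 9: x=3 → posterior Normal(-19/202, 22/101)
obs 10: x=7/2 → posterior Normal(17/74, 22/111)

k = 2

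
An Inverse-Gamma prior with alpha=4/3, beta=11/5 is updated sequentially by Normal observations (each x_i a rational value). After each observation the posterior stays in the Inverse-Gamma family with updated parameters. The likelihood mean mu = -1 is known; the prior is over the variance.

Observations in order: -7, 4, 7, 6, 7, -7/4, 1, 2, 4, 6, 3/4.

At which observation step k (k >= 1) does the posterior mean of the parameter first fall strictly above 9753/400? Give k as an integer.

obs 1: x=-7 → posterior Inverse-Gamma(11/6, 101/5)
obs 2: x=4 → posterior Inverse-Gamma(7/3, 327/10)
obs 3: x=7 → posterior Inverse-Gamma(17/6, 647/10)
obs 4: x=6 → posterior Inverse-Gamma(10/3, 446/5)
obs 5: x=7 → posterior Inverse-Gamma(23/6, 606/5)
obs 6: x=-7/4 → posterior Inverse-Gamma(13/3, 19437/160)
obs 7: x=1 → posterior Inverse-Gamma(29/6, 19757/160)
obs 8: x=2 → posterior Inverse-Gamma(16/3, 20477/160)
obs 9: x=4 → posterior Inverse-Gamma(35/6, 22477/160)
obs 10: x=6 → posterior Inverse-Gamma(19/3, 26397/160)
obs 11: x=3/4 → posterior Inverse-Gamma(41/6, 13321/80)

k = 2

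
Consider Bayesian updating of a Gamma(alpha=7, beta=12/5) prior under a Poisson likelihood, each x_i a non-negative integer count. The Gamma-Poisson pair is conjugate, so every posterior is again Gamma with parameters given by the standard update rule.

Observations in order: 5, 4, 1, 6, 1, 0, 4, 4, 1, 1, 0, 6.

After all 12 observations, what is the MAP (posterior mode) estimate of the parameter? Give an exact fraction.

obs 1: x=5 → posterior Gamma(12, 17/5)
obs 2: x=4 → posterior Gamma(16, 22/5)
obs 3: x=1 → posterior Gamma(17, 27/5)
obs 4: x=6 → posterior Gamma(23, 32/5)
obs 5: x=1 → posterior Gamma(24, 37/5)
obs 6: x=0 → posterior Gamma(24, 42/5)
obs 7: x=4 → posterior Gamma(28, 47/5)
obs 8: x=4 → posterior Gamma(32, 52/5)
obs 9: x=1 → posterior Gamma(33, 57/5)
obs 10: x=1 → posterior Gamma(34, 62/5)
obs 11: x=0 → posterior Gamma(34, 67/5)
obs 12: x=6 → posterior Gamma(40, 72/5)

65/24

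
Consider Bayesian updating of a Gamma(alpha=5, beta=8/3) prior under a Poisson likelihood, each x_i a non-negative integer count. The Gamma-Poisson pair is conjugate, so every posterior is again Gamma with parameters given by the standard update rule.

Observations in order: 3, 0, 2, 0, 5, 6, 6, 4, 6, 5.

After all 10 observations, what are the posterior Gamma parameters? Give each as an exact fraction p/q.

alpha=42, beta=38/3

obs 1: x=3 → posterior Gamma(8, 11/3)
obs 2: x=0 → posterior Gamma(8, 14/3)
obs 3: x=2 → posterior Gamma(10, 17/3)
obs 4: x=0 → posterior Gamma(10, 20/3)
obs 5: x=5 → posterior Gamma(15, 23/3)
obs 6: x=6 → posterior Gamma(21, 26/3)
obs 7: x=6 → posterior Gamma(27, 29/3)
obs 8: x=4 → posterior Gamma(31, 32/3)
obs 9: x=6 → posterior Gamma(37, 35/3)
obs 10: x=5 → posterior Gamma(42, 38/3)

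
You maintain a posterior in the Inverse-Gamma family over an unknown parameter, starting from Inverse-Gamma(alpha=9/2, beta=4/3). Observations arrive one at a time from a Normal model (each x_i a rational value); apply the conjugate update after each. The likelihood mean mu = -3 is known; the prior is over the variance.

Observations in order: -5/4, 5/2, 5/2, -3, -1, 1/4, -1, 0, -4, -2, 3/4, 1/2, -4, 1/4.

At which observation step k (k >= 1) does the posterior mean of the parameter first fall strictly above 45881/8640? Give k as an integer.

k = 3

obs 1: x=-5/4 → posterior Inverse-Gamma(5, 275/96)
obs 2: x=5/2 → posterior Inverse-Gamma(11/2, 1727/96)
obs 3: x=5/2 → posterior Inverse-Gamma(6, 3179/96)
obs 4: x=-3 → posterior Inverse-Gamma(13/2, 3179/96)
obs 5: x=-1 → posterior Inverse-Gamma(7, 3371/96)
obs 6: x=1/4 → posterior Inverse-Gamma(15/2, 1939/48)
obs 7: x=-1 → posterior Inverse-Gamma(8, 2035/48)
obs 8: x=0 → posterior Inverse-Gamma(17/2, 2251/48)
obs 9: x=-4 → posterior Inverse-Gamma(9, 2275/48)
obs 10: x=-2 → posterior Inverse-Gamma(19/2, 2299/48)
obs 11: x=3/4 → posterior Inverse-Gamma(10, 5273/96)
obs 12: x=1/2 → posterior Inverse-Gamma(21/2, 5861/96)
obs 13: x=-4 → posterior Inverse-Gamma(11, 5909/96)
obs 14: x=1/4 → posterior Inverse-Gamma(23/2, 401/6)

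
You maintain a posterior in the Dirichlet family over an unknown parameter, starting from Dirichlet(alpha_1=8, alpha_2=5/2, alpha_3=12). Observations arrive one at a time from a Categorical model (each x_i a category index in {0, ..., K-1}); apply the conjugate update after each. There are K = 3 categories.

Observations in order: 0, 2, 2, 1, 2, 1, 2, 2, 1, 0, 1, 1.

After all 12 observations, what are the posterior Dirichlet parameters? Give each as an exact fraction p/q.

obs 1: x=0 → posterior Dirichlet(9, 5/2, 12)
obs 2: x=2 → posterior Dirichlet(9, 5/2, 13)
obs 3: x=2 → posterior Dirichlet(9, 5/2, 14)
obs 4: x=1 → posterior Dirichlet(9, 7/2, 14)
obs 5: x=2 → posterior Dirichlet(9, 7/2, 15)
obs 6: x=1 → posterior Dirichlet(9, 9/2, 15)
obs 7: x=2 → posterior Dirichlet(9, 9/2, 16)
obs 8: x=2 → posterior Dirichlet(9, 9/2, 17)
obs 9: x=1 → posterior Dirichlet(9, 11/2, 17)
obs 10: x=0 → posterior Dirichlet(10, 11/2, 17)
obs 11: x=1 → posterior Dirichlet(10, 13/2, 17)
obs 12: x=1 → posterior Dirichlet(10, 15/2, 17)

alpha_1=10, alpha_2=15/2, alpha_3=17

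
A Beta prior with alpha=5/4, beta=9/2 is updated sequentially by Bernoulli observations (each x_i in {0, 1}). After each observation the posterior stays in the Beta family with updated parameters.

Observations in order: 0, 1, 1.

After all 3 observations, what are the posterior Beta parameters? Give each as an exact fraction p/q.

alpha=13/4, beta=11/2

obs 1: x=0 → posterior Beta(5/4, 11/2)
obs 2: x=1 → posterior Beta(9/4, 11/2)
obs 3: x=1 → posterior Beta(13/4, 11/2)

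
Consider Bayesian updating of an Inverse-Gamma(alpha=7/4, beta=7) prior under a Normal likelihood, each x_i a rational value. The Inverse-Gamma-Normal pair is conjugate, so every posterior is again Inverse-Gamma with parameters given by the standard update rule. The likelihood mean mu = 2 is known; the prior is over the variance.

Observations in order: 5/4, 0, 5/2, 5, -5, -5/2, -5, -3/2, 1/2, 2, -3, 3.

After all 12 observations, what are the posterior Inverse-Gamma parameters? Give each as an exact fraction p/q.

alpha=31/4, beta=2985/32

obs 1: x=5/4 → posterior Inverse-Gamma(9/4, 233/32)
obs 2: x=0 → posterior Inverse-Gamma(11/4, 297/32)
obs 3: x=5/2 → posterior Inverse-Gamma(13/4, 301/32)
obs 4: x=5 → posterior Inverse-Gamma(15/4, 445/32)
obs 5: x=-5 → posterior Inverse-Gamma(17/4, 1229/32)
obs 6: x=-5/2 → posterior Inverse-Gamma(19/4, 1553/32)
obs 7: x=-5 → posterior Inverse-Gamma(21/4, 2337/32)
obs 8: x=-3/2 → posterior Inverse-Gamma(23/4, 2533/32)
obs 9: x=1/2 → posterior Inverse-Gamma(25/4, 2569/32)
obs 10: x=2 → posterior Inverse-Gamma(27/4, 2569/32)
obs 11: x=-3 → posterior Inverse-Gamma(29/4, 2969/32)
obs 12: x=3 → posterior Inverse-Gamma(31/4, 2985/32)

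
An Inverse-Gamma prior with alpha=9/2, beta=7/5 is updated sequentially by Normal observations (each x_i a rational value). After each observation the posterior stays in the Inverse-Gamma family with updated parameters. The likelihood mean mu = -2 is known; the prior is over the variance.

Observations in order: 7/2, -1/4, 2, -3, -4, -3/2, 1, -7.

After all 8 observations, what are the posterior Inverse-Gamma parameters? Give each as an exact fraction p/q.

alpha=17/2, beta=7309/160

obs 1: x=7/2 → posterior Inverse-Gamma(5, 661/40)
obs 2: x=-1/4 → posterior Inverse-Gamma(11/2, 2889/160)
obs 3: x=2 → posterior Inverse-Gamma(6, 4169/160)
obs 4: x=-3 → posterior Inverse-Gamma(13/2, 4249/160)
obs 5: x=-4 → posterior Inverse-Gamma(7, 4569/160)
obs 6: x=-3/2 → posterior Inverse-Gamma(15/2, 4589/160)
obs 7: x=1 → posterior Inverse-Gamma(8, 5309/160)
obs 8: x=-7 → posterior Inverse-Gamma(17/2, 7309/160)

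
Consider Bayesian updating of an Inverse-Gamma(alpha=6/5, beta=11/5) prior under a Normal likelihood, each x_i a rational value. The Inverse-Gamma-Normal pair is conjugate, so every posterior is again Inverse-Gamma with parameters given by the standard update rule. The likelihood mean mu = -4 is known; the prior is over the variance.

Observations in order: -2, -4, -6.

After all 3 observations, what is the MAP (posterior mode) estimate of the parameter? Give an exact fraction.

62/37

obs 1: x=-2 → posterior Inverse-Gamma(17/10, 21/5)
obs 2: x=-4 → posterior Inverse-Gamma(11/5, 21/5)
obs 3: x=-6 → posterior Inverse-Gamma(27/10, 31/5)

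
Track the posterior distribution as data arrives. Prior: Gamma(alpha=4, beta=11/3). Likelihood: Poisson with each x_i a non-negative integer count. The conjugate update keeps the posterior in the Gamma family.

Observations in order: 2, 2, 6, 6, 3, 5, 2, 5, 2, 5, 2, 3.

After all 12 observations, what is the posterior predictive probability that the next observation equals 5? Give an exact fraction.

obs 1: x=2 → posterior Gamma(6, 14/3)
obs 2: x=2 → posterior Gamma(8, 17/3)
obs 3: x=6 → posterior Gamma(14, 20/3)
obs 4: x=6 → posterior Gamma(20, 23/3)
obs 5: x=3 → posterior Gamma(23, 26/3)
obs 6: x=5 → posterior Gamma(28, 29/3)
obs 7: x=2 → posterior Gamma(30, 32/3)
obs 8: x=5 → posterior Gamma(35, 35/3)
obs 9: x=2 → posterior Gamma(37, 38/3)
obs 10: x=5 → posterior Gamma(42, 41/3)
obs 11: x=2 → posterior Gamma(44, 44/3)
obs 12: x=3 → posterior Gamma(47, 47/3)

110680142759555641830969996546237460267683298798512187287697109489233096359293592849177/1110223024625156540423631668090820312500000000000000000000000000000000000000000000000000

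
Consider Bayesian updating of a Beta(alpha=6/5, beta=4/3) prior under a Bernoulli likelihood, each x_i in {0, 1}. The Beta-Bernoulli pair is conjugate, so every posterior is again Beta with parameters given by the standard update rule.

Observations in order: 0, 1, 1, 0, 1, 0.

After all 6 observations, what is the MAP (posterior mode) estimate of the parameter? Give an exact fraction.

obs 1: x=0 → posterior Beta(6/5, 7/3)
obs 2: x=1 → posterior Beta(11/5, 7/3)
obs 3: x=1 → posterior Beta(16/5, 7/3)
obs 4: x=0 → posterior Beta(16/5, 10/3)
obs 5: x=1 → posterior Beta(21/5, 10/3)
obs 6: x=0 → posterior Beta(21/5, 13/3)

24/49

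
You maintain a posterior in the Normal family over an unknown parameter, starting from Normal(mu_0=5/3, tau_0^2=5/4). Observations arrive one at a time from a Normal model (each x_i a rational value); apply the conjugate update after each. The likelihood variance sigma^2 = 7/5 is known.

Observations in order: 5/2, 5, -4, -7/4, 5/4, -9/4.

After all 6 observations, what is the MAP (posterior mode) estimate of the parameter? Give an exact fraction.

obs 1: x=5/2 → posterior Normal(655/318, 35/53)
obs 2: x=5 → posterior Normal(1405/468, 35/78)
obs 3: x=-4 → posterior Normal(805/618, 35/103)
obs 4: x=-7/4 → posterior Normal(1085/1536, 35/128)
obs 5: x=5/4 → posterior Normal(365/459, 35/153)
obs 6: x=-9/4 → posterior Normal(785/2136, 35/178)

785/2136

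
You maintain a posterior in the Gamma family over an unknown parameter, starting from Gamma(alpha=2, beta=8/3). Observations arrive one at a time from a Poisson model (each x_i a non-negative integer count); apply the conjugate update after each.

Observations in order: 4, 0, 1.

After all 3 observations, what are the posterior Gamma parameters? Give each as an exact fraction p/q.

obs 1: x=4 → posterior Gamma(6, 11/3)
obs 2: x=0 → posterior Gamma(6, 14/3)
obs 3: x=1 → posterior Gamma(7, 17/3)

alpha=7, beta=17/3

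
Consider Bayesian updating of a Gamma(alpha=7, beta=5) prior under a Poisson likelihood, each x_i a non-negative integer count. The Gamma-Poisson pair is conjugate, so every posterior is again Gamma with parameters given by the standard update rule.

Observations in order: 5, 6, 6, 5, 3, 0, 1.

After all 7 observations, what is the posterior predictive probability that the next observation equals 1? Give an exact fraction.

obs 1: x=5 → posterior Gamma(12, 6)
obs 2: x=6 → posterior Gamma(18, 7)
obs 3: x=6 → posterior Gamma(24, 8)
obs 4: x=5 → posterior Gamma(29, 9)
obs 5: x=3 → posterior Gamma(32, 10)
obs 6: x=0 → posterior Gamma(32, 11)
obs 7: x=1 → posterior Gamma(33, 12)

13536146918118073436102061418585522176/74829695578286078013428929473144712489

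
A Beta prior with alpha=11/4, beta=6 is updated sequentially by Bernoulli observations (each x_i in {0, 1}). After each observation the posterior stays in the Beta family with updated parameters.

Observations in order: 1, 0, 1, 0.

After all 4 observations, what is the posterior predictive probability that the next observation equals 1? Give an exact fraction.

19/51

obs 1: x=1 → posterior Beta(15/4, 6)
obs 2: x=0 → posterior Beta(15/4, 7)
obs 3: x=1 → posterior Beta(19/4, 7)
obs 4: x=0 → posterior Beta(19/4, 8)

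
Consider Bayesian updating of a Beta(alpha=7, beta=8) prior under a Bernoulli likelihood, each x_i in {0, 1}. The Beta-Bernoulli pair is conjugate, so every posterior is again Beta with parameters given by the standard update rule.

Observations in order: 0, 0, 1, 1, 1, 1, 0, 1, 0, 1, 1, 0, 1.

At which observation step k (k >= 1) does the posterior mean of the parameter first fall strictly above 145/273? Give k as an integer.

obs 1: x=0 → posterior Beta(7, 9)
obs 2: x=0 → posterior Beta(7, 10)
obs 3: x=1 → posterior Beta(8, 10)
obs 4: x=1 → posterior Beta(9, 10)
obs 5: x=1 → posterior Beta(10, 10)
obs 6: x=1 → posterior Beta(11, 10)
obs 7: x=0 → posterior Beta(11, 11)
obs 8: x=1 → posterior Beta(12, 11)
obs 9: x=0 → posterior Beta(12, 12)
obs 10: x=1 → posterior Beta(13, 12)
obs 11: x=1 → posterior Beta(14, 12)
obs 12: x=0 → posterior Beta(14, 13)
obs 13: x=1 → posterior Beta(15, 13)

k = 11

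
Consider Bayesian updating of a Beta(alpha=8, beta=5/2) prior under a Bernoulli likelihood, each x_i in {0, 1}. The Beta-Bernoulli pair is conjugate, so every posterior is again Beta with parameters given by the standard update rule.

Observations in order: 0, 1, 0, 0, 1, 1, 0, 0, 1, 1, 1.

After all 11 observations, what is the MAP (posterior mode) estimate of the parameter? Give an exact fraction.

2/3

obs 1: x=0 → posterior Beta(8, 7/2)
obs 2: x=1 → posterior Beta(9, 7/2)
obs 3: x=0 → posterior Beta(9, 9/2)
obs 4: x=0 → posterior Beta(9, 11/2)
obs 5: x=1 → posterior Beta(10, 11/2)
obs 6: x=1 → posterior Beta(11, 11/2)
obs 7: x=0 → posterior Beta(11, 13/2)
obs 8: x=0 → posterior Beta(11, 15/2)
obs 9: x=1 → posterior Beta(12, 15/2)
obs 10: x=1 → posterior Beta(13, 15/2)
obs 11: x=1 → posterior Beta(14, 15/2)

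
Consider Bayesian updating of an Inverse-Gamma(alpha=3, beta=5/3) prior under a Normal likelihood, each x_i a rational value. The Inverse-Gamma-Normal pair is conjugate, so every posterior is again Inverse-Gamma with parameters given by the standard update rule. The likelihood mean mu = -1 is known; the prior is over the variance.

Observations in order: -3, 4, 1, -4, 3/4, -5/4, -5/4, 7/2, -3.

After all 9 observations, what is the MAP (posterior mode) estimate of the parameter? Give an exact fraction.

3493/816

obs 1: x=-3 → posterior Inverse-Gamma(7/2, 11/3)
obs 2: x=4 → posterior Inverse-Gamma(4, 97/6)
obs 3: x=1 → posterior Inverse-Gamma(9/2, 109/6)
obs 4: x=-4 → posterior Inverse-Gamma(5, 68/3)
obs 5: x=3/4 → posterior Inverse-Gamma(11/2, 2323/96)
obs 6: x=-5/4 → posterior Inverse-Gamma(6, 1163/48)
obs 7: x=-5/4 → posterior Inverse-Gamma(13/2, 2329/96)
obs 8: x=7/2 → posterior Inverse-Gamma(7, 3301/96)
obs 9: x=-3 → posterior Inverse-Gamma(15/2, 3493/96)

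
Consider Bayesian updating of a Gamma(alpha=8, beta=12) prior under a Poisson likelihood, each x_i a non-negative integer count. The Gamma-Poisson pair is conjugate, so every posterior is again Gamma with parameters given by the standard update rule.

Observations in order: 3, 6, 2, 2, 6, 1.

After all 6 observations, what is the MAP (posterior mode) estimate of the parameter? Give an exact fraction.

3/2

obs 1: x=3 → posterior Gamma(11, 13)
obs 2: x=6 → posterior Gamma(17, 14)
obs 3: x=2 → posterior Gamma(19, 15)
obs 4: x=2 → posterior Gamma(21, 16)
obs 5: x=6 → posterior Gamma(27, 17)
obs 6: x=1 → posterior Gamma(28, 18)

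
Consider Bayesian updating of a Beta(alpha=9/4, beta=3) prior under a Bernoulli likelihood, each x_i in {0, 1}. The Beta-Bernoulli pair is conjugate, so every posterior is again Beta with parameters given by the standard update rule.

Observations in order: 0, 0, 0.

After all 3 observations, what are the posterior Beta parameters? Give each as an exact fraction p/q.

alpha=9/4, beta=6

obs 1: x=0 → posterior Beta(9/4, 4)
obs 2: x=0 → posterior Beta(9/4, 5)
obs 3: x=0 → posterior Beta(9/4, 6)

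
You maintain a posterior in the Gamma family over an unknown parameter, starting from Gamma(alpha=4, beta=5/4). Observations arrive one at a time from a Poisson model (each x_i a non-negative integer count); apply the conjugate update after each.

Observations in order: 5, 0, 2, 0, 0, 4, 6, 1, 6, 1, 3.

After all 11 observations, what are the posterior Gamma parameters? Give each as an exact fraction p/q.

obs 1: x=5 → posterior Gamma(9, 9/4)
obs 2: x=0 → posterior Gamma(9, 13/4)
obs 3: x=2 → posterior Gamma(11, 17/4)
obs 4: x=0 → posterior Gamma(11, 21/4)
obs 5: x=0 → posterior Gamma(11, 25/4)
obs 6: x=4 → posterior Gamma(15, 29/4)
obs 7: x=6 → posterior Gamma(21, 33/4)
obs 8: x=1 → posterior Gamma(22, 37/4)
obs 9: x=6 → posterior Gamma(28, 41/4)
obs 10: x=1 → posterior Gamma(29, 45/4)
obs 11: x=3 → posterior Gamma(32, 49/4)

alpha=32, beta=49/4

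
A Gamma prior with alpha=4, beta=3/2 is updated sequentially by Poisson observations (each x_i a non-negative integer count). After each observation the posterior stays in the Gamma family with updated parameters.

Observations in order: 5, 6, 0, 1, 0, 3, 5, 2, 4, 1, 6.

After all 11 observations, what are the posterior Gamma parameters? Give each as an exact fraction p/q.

alpha=37, beta=25/2

obs 1: x=5 → posterior Gamma(9, 5/2)
obs 2: x=6 → posterior Gamma(15, 7/2)
obs 3: x=0 → posterior Gamma(15, 9/2)
obs 4: x=1 → posterior Gamma(16, 11/2)
obs 5: x=0 → posterior Gamma(16, 13/2)
obs 6: x=3 → posterior Gamma(19, 15/2)
obs 7: x=5 → posterior Gamma(24, 17/2)
obs 8: x=2 → posterior Gamma(26, 19/2)
obs 9: x=4 → posterior Gamma(30, 21/2)
obs 10: x=1 → posterior Gamma(31, 23/2)
obs 11: x=6 → posterior Gamma(37, 25/2)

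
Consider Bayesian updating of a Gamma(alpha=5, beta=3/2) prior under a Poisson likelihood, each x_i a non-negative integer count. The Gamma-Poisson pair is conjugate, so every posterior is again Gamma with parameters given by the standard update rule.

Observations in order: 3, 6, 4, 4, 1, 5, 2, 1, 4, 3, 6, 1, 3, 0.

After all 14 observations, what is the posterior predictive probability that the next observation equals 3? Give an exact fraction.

60354181198176042804064769254863697407304132151222342138101693248951754908800/278106368284019834975553700094962919414183375617767113232413626310384666309217

obs 1: x=3 → posterior Gamma(8, 5/2)
obs 2: x=6 → posterior Gamma(14, 7/2)
obs 3: x=4 → posterior Gamma(18, 9/2)
obs 4: x=4 → posterior Gamma(22, 11/2)
obs 5: x=1 → posterior Gamma(23, 13/2)
obs 6: x=5 → posterior Gamma(28, 15/2)
obs 7: x=2 → posterior Gamma(30, 17/2)
obs 8: x=1 → posterior Gamma(31, 19/2)
obs 9: x=4 → posterior Gamma(35, 21/2)
obs 10: x=3 → posterior Gamma(38, 23/2)
obs 11: x=6 → posterior Gamma(44, 25/2)
obs 12: x=1 → posterior Gamma(45, 27/2)
obs 13: x=3 → posterior Gamma(48, 29/2)
obs 14: x=0 → posterior Gamma(48, 31/2)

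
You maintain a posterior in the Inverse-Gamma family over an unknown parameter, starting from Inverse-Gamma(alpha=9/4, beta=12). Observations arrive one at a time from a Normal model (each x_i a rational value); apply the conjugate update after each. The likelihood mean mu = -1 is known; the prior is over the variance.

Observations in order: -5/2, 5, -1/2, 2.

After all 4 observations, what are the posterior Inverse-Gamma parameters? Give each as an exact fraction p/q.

alpha=17/4, beta=143/4

obs 1: x=-5/2 → posterior Inverse-Gamma(11/4, 105/8)
obs 2: x=5 → posterior Inverse-Gamma(13/4, 249/8)
obs 3: x=-1/2 → posterior Inverse-Gamma(15/4, 125/4)
obs 4: x=2 → posterior Inverse-Gamma(17/4, 143/4)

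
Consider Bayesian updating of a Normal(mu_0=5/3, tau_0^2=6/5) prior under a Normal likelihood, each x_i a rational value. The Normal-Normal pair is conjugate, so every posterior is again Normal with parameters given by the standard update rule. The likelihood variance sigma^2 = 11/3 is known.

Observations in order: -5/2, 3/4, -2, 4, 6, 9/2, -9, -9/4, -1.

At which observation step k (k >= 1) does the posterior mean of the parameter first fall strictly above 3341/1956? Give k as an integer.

obs 1: x=-5/2 → posterior Normal(140/219, 66/73)
obs 2: x=3/4 → posterior Normal(361/546, 66/91)
obs 3: x=-2 → posterior Normal(145/654, 66/109)
obs 4: x=4 → posterior Normal(577/762, 66/127)
obs 5: x=6 → posterior Normal(245/174, 66/145)
obs 6: x=9/2 → posterior Normal(1711/978, 66/163)
obs 7: x=-9 → posterior Normal(739/1086, 66/181)
obs 8: x=-9/4 → posterior Normal(248/597, 66/199)
obs 9: x=-1 → posterior Normal(194/651, 66/217)

k = 6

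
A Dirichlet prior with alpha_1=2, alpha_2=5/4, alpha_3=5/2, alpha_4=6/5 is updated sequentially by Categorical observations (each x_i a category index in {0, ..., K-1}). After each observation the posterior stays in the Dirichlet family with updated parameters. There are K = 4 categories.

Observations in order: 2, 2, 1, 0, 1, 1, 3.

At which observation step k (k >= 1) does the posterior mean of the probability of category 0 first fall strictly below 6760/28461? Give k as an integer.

obs 1: x=2 → posterior Dirichlet(2, 5/4, 7/2, 6/5)
obs 2: x=2 → posterior Dirichlet(2, 5/4, 9/2, 6/5)
obs 3: x=1 → posterior Dirichlet(2, 9/4, 9/2, 6/5)
obs 4: x=0 → posterior Dirichlet(3, 9/4, 9/2, 6/5)
obs 5: x=1 → posterior Dirichlet(3, 13/4, 9/2, 6/5)
obs 6: x=1 → posterior Dirichlet(3, 17/4, 9/2, 6/5)
obs 7: x=3 → posterior Dirichlet(3, 17/4, 9/2, 11/5)

k = 2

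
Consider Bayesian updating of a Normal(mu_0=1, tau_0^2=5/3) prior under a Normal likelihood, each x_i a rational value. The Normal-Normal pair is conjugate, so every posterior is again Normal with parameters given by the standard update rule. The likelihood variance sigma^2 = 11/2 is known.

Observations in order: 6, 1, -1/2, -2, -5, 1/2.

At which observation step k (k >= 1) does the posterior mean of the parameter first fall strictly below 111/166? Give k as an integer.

k = 5

obs 1: x=6 → posterior Normal(93/43, 55/43)
obs 2: x=1 → posterior Normal(103/53, 55/53)
obs 3: x=-1/2 → posterior Normal(14/9, 55/63)
obs 4: x=-2 → posterior Normal(78/73, 55/73)
obs 5: x=-5 → posterior Normal(28/83, 55/83)
obs 6: x=1/2 → posterior Normal(11/31, 55/93)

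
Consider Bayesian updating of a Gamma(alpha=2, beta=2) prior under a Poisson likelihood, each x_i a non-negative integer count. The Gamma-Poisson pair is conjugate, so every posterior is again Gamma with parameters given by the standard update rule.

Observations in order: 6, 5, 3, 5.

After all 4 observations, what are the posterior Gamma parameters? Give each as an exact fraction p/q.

obs 1: x=6 → posterior Gamma(8, 3)
obs 2: x=5 → posterior Gamma(13, 4)
obs 3: x=3 → posterior Gamma(16, 5)
obs 4: x=5 → posterior Gamma(21, 6)

alpha=21, beta=6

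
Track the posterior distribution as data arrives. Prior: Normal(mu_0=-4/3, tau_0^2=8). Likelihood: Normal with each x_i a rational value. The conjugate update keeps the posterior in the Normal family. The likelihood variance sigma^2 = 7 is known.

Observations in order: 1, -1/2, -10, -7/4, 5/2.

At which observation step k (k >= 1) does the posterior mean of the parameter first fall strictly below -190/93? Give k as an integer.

k = 3

obs 1: x=1 → posterior Normal(-4/45, 56/15)
obs 2: x=-1/2 → posterior Normal(-16/69, 56/23)
obs 3: x=-10 → posterior Normal(-256/93, 56/31)
obs 4: x=-7/4 → posterior Normal(-298/117, 56/39)
obs 5: x=5/2 → posterior Normal(-238/141, 56/47)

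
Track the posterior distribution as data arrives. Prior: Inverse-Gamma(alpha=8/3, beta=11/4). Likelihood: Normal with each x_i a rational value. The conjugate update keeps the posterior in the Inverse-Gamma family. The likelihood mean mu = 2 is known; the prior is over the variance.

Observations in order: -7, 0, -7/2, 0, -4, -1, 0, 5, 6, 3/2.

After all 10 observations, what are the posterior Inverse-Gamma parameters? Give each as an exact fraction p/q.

obs 1: x=-7 → posterior Inverse-Gamma(19/6, 173/4)
obs 2: x=0 → posterior Inverse-Gamma(11/3, 181/4)
obs 3: x=-7/2 → posterior Inverse-Gamma(25/6, 483/8)
obs 4: x=0 → posterior Inverse-Gamma(14/3, 499/8)
obs 5: x=-4 → posterior Inverse-Gamma(31/6, 643/8)
obs 6: x=-1 → posterior Inverse-Gamma(17/3, 679/8)
obs 7: x=0 → posterior Inverse-Gamma(37/6, 695/8)
obs 8: x=5 → posterior Inverse-Gamma(20/3, 731/8)
obs 9: x=6 → posterior Inverse-Gamma(43/6, 795/8)
obs 10: x=3/2 → posterior Inverse-Gamma(23/3, 199/2)

alpha=23/3, beta=199/2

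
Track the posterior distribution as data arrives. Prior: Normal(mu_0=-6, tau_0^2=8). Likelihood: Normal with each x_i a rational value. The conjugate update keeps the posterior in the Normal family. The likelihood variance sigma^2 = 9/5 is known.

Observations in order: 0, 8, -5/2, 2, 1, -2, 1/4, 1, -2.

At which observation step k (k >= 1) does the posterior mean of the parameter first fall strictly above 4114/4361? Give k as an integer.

k = 2

obs 1: x=0 → posterior Normal(-54/49, 72/49)
obs 2: x=8 → posterior Normal(266/89, 72/89)
obs 3: x=-5/2 → posterior Normal(166/129, 24/43)
obs 4: x=2 → posterior Normal(246/169, 72/169)
obs 5: x=1 → posterior Normal(26/19, 72/209)
obs 6: x=-2 → posterior Normal(206/249, 24/83)
obs 7: x=1/4 → posterior Normal(216/289, 72/289)
obs 8: x=1 → posterior Normal(256/329, 72/329)
obs 9: x=-2 → posterior Normal(176/369, 8/41)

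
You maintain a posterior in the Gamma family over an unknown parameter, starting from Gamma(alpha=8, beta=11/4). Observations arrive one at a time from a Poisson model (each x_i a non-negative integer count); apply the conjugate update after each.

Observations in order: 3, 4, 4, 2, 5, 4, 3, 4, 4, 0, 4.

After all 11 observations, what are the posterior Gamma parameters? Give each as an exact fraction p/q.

obs 1: x=3 → posterior Gamma(11, 15/4)
obs 2: x=4 → posterior Gamma(15, 19/4)
obs 3: x=4 → posterior Gamma(19, 23/4)
obs 4: x=2 → posterior Gamma(21, 27/4)
obs 5: x=5 → posterior Gamma(26, 31/4)
obs 6: x=4 → posterior Gamma(30, 35/4)
obs 7: x=3 → posterior Gamma(33, 39/4)
obs 8: x=4 → posterior Gamma(37, 43/4)
obs 9: x=4 → posterior Gamma(41, 47/4)
obs 10: x=0 → posterior Gamma(41, 51/4)
obs 11: x=4 → posterior Gamma(45, 55/4)

alpha=45, beta=55/4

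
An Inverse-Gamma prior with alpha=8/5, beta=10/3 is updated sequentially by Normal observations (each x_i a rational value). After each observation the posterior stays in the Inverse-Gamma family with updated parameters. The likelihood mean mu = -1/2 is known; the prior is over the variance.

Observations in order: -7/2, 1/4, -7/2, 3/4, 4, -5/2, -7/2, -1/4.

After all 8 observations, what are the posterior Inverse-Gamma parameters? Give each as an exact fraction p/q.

obs 1: x=-7/2 → posterior Inverse-Gamma(21/10, 47/6)
obs 2: x=1/4 → posterior Inverse-Gamma(13/5, 779/96)
obs 3: x=-7/2 → posterior Inverse-Gamma(31/10, 1211/96)
obs 4: x=3/4 → posterior Inverse-Gamma(18/5, 643/48)
obs 5: x=4 → posterior Inverse-Gamma(41/10, 1129/48)
obs 6: x=-5/2 → posterior Inverse-Gamma(23/5, 1225/48)
obs 7: x=-7/2 → posterior Inverse-Gamma(51/10, 1441/48)
obs 8: x=-1/4 → posterior Inverse-Gamma(28/5, 2885/96)

alpha=28/5, beta=2885/96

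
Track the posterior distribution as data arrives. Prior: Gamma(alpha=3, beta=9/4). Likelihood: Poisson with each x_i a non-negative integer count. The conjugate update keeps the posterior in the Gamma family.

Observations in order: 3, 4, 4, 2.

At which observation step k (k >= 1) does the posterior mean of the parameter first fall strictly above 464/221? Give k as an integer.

k = 2

obs 1: x=3 → posterior Gamma(6, 13/4)
obs 2: x=4 → posterior Gamma(10, 17/4)
obs 3: x=4 → posterior Gamma(14, 21/4)
obs 4: x=2 → posterior Gamma(16, 25/4)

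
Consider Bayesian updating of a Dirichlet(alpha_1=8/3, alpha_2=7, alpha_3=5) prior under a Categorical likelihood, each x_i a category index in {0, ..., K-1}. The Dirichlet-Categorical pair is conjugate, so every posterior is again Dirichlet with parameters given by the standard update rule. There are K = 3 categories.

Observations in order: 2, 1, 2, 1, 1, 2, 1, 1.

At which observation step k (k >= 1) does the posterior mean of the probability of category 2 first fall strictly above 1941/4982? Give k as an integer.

obs 1: x=2 → posterior Dirichlet(8/3, 7, 6)
obs 2: x=1 → posterior Dirichlet(8/3, 8, 6)
obs 3: x=2 → posterior Dirichlet(8/3, 8, 7)
obs 4: x=1 → posterior Dirichlet(8/3, 9, 7)
obs 5: x=1 → posterior Dirichlet(8/3, 10, 7)
obs 6: x=2 → posterior Dirichlet(8/3, 10, 8)
obs 7: x=1 → posterior Dirichlet(8/3, 11, 8)
obs 8: x=1 → posterior Dirichlet(8/3, 12, 8)

k = 3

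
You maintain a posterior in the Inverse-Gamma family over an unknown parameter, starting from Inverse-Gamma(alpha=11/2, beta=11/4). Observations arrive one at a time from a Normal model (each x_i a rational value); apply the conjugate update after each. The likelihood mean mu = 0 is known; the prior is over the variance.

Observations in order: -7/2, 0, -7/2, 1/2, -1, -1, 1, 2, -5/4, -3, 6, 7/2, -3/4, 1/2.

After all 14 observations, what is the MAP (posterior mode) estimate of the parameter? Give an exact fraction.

775/216

obs 1: x=-7/2 → posterior Inverse-Gamma(6, 71/8)
obs 2: x=0 → posterior Inverse-Gamma(13/2, 71/8)
obs 3: x=-7/2 → posterior Inverse-Gamma(7, 15)
obs 4: x=1/2 → posterior Inverse-Gamma(15/2, 121/8)
obs 5: x=-1 → posterior Inverse-Gamma(8, 125/8)
obs 6: x=-1 → posterior Inverse-Gamma(17/2, 129/8)
obs 7: x=1 → posterior Inverse-Gamma(9, 133/8)
obs 8: x=2 → posterior Inverse-Gamma(19/2, 149/8)
obs 9: x=-5/4 → posterior Inverse-Gamma(10, 621/32)
obs 10: x=-3 → posterior Inverse-Gamma(21/2, 765/32)
obs 11: x=6 → posterior Inverse-Gamma(11, 1341/32)
obs 12: x=7/2 → posterior Inverse-Gamma(23/2, 1537/32)
obs 13: x=-3/4 → posterior Inverse-Gamma(12, 773/16)
obs 14: x=1/2 → posterior Inverse-Gamma(25/2, 775/16)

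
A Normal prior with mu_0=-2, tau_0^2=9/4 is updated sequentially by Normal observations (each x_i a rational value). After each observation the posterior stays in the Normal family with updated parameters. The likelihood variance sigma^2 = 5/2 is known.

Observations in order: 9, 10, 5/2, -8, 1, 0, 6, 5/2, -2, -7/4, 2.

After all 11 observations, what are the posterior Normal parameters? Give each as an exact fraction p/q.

obs 1: x=9 → posterior Normal(61/19, 45/38)
obs 2: x=10 → posterior Normal(151/28, 45/56)
obs 3: x=5/2 → posterior Normal(347/74, 45/74)
obs 4: x=-8 → posterior Normal(203/92, 45/92)
obs 5: x=1 → posterior Normal(221/110, 9/22)
obs 6: x=0 → posterior Normal(221/128, 45/128)
obs 7: x=6 → posterior Normal(329/146, 45/146)
obs 8: x=5/2 → posterior Normal(187/82, 45/164)
obs 9: x=-2 → posterior Normal(13/7, 45/182)
obs 10: x=-7/4 → posterior Normal(613/400, 9/40)
obs 11: x=2 → posterior Normal(685/436, 45/218)

mu_0=685/436, tau_0^2=45/218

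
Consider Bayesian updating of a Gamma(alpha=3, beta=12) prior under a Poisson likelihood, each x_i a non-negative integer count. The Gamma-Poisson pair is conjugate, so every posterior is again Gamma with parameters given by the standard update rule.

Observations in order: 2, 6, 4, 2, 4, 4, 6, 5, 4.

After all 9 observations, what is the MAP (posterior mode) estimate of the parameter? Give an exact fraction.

13/7

obs 1: x=2 → posterior Gamma(5, 13)
obs 2: x=6 → posterior Gamma(11, 14)
obs 3: x=4 → posterior Gamma(15, 15)
obs 4: x=2 → posterior Gamma(17, 16)
obs 5: x=4 → posterior Gamma(21, 17)
obs 6: x=4 → posterior Gamma(25, 18)
obs 7: x=6 → posterior Gamma(31, 19)
obs 8: x=5 → posterior Gamma(36, 20)
obs 9: x=4 → posterior Gamma(40, 21)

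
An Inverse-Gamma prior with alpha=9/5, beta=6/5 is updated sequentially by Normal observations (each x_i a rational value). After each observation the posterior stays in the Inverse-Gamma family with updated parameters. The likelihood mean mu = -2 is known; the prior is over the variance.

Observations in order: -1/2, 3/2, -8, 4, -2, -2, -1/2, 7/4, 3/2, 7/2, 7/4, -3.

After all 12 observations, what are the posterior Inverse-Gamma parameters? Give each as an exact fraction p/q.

alpha=39/5, beta=6511/80

obs 1: x=-1/2 → posterior Inverse-Gamma(23/10, 93/40)
obs 2: x=3/2 → posterior Inverse-Gamma(14/5, 169/20)
obs 3: x=-8 → posterior Inverse-Gamma(33/10, 529/20)
obs 4: x=4 → posterior Inverse-Gamma(19/5, 889/20)
obs 5: x=-2 → posterior Inverse-Gamma(43/10, 889/20)
obs 6: x=-2 → posterior Inverse-Gamma(24/5, 889/20)
obs 7: x=-1/2 → posterior Inverse-Gamma(53/10, 1823/40)
obs 8: x=7/4 → posterior Inverse-Gamma(29/5, 8417/160)
obs 9: x=3/2 → posterior Inverse-Gamma(63/10, 9397/160)
obs 10: x=7/2 → posterior Inverse-Gamma(34/5, 11817/160)
obs 11: x=7/4 → posterior Inverse-Gamma(73/10, 6471/80)
obs 12: x=-3 → posterior Inverse-Gamma(39/5, 6511/80)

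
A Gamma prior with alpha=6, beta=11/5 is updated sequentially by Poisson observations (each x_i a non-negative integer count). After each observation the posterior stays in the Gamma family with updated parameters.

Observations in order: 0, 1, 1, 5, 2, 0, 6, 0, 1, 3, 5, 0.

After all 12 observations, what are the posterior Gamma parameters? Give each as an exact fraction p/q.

alpha=30, beta=71/5

obs 1: x=0 → posterior Gamma(6, 16/5)
obs 2: x=1 → posterior Gamma(7, 21/5)
obs 3: x=1 → posterior Gamma(8, 26/5)
obs 4: x=5 → posterior Gamma(13, 31/5)
obs 5: x=2 → posterior Gamma(15, 36/5)
obs 6: x=0 → posterior Gamma(15, 41/5)
obs 7: x=6 → posterior Gamma(21, 46/5)
obs 8: x=0 → posterior Gamma(21, 51/5)
obs 9: x=1 → posterior Gamma(22, 56/5)
obs 10: x=3 → posterior Gamma(25, 61/5)
obs 11: x=5 → posterior Gamma(30, 66/5)
obs 12: x=0 → posterior Gamma(30, 71/5)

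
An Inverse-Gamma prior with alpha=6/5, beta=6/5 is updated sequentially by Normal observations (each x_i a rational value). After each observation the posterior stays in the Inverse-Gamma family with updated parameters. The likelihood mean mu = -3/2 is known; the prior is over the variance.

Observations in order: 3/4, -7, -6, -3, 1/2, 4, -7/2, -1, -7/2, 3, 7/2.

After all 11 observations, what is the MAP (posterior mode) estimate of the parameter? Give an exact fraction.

1691/176

obs 1: x=3/4 → posterior Inverse-Gamma(17/10, 597/160)
obs 2: x=-7 → posterior Inverse-Gamma(11/5, 3017/160)
obs 3: x=-6 → posterior Inverse-Gamma(27/10, 4637/160)
obs 4: x=-3 → posterior Inverse-Gamma(16/5, 4817/160)
obs 5: x=1/2 → posterior Inverse-Gamma(37/10, 5137/160)
obs 6: x=4 → posterior Inverse-Gamma(21/5, 7557/160)
obs 7: x=-7/2 → posterior Inverse-Gamma(47/10, 7877/160)
obs 8: x=-1 → posterior Inverse-Gamma(26/5, 7897/160)
obs 9: x=-7/2 → posterior Inverse-Gamma(57/10, 8217/160)
obs 10: x=3 → posterior Inverse-Gamma(31/5, 9837/160)
obs 11: x=7/2 → posterior Inverse-Gamma(67/10, 11837/160)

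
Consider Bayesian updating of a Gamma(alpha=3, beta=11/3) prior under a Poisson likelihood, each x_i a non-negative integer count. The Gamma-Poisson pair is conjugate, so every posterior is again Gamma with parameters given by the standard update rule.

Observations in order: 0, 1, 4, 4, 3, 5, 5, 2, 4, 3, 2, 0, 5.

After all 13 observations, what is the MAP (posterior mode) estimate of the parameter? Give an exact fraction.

12/5

obs 1: x=0 → posterior Gamma(3, 14/3)
obs 2: x=1 → posterior Gamma(4, 17/3)
obs 3: x=4 → posterior Gamma(8, 20/3)
obs 4: x=4 → posterior Gamma(12, 23/3)
obs 5: x=3 → posterior Gamma(15, 26/3)
obs 6: x=5 → posterior Gamma(20, 29/3)
obs 7: x=5 → posterior Gamma(25, 32/3)
obs 8: x=2 → posterior Gamma(27, 35/3)
obs 9: x=4 → posterior Gamma(31, 38/3)
obs 10: x=3 → posterior Gamma(34, 41/3)
obs 11: x=2 → posterior Gamma(36, 44/3)
obs 12: x=0 → posterior Gamma(36, 47/3)
obs 13: x=5 → posterior Gamma(41, 50/3)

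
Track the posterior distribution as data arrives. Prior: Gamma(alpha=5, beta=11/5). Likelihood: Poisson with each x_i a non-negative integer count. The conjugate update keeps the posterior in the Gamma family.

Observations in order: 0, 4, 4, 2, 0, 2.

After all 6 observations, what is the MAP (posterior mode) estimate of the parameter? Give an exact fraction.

80/41

obs 1: x=0 → posterior Gamma(5, 16/5)
obs 2: x=4 → posterior Gamma(9, 21/5)
obs 3: x=4 → posterior Gamma(13, 26/5)
obs 4: x=2 → posterior Gamma(15, 31/5)
obs 5: x=0 → posterior Gamma(15, 36/5)
obs 6: x=2 → posterior Gamma(17, 41/5)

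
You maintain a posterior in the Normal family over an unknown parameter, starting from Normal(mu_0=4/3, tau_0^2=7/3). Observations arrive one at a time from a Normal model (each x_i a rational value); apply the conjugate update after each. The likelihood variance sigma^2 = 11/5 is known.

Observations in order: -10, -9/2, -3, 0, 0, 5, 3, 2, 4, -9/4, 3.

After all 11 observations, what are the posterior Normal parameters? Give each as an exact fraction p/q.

mu_0=-1/8, tau_0^2=7/38

obs 1: x=-10 → posterior Normal(-9/2, 77/68)
obs 2: x=-9/2 → posterior Normal(-9/2, 77/103)
obs 3: x=-3 → posterior Normal(-379/92, 77/138)
obs 4: x=0 → posterior Normal(-1137/346, 77/173)
obs 5: x=0 → posterior Normal(-1137/416, 77/208)
obs 6: x=5 → posterior Normal(-787/486, 77/243)
obs 7: x=3 → posterior Normal(-577/556, 77/278)
obs 8: x=2 → posterior Normal(-437/626, 77/313)
obs 9: x=4 → posterior Normal(-157/696, 77/348)
obs 10: x=-9/4 → posterior Normal(-629/1532, 77/383)
obs 11: x=3 → posterior Normal(-1/8, 7/38)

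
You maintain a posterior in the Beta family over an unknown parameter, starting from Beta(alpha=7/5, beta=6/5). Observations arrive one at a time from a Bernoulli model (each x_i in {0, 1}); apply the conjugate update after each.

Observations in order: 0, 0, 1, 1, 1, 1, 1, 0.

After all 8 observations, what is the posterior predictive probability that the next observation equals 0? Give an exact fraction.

obs 1: x=0 → posterior Beta(7/5, 11/5)
obs 2: x=0 → posterior Beta(7/5, 16/5)
obs 3: x=1 → posterior Beta(12/5, 16/5)
obs 4: x=1 → posterior Beta(17/5, 16/5)
obs 5: x=1 → posterior Beta(22/5, 16/5)
obs 6: x=1 → posterior Beta(27/5, 16/5)
obs 7: x=1 → posterior Beta(32/5, 16/5)
obs 8: x=0 → posterior Beta(32/5, 21/5)

21/53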